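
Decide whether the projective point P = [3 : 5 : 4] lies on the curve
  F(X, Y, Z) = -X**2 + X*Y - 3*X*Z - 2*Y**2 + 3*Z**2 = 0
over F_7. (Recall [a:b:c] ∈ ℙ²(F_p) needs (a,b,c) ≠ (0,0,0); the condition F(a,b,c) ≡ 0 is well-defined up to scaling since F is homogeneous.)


F(3,5,4) ≡ 3 (mod 7); P is NOT on the curve.

Evaluate F(3, 5, 4) term-by-term (mod 7).
  -X**2 ↦ -1·9·1·1 = -9
  X*Y ↦ 1·3·5·1 = 15
  -3*X*Z ↦ -3·3·1·4 = -36
  -2*Y**2 ↦ -2·1·25·1 = -50
  3*Z**2 ↦ 3·1·1·16 = 48
Sum: F(3, 5, 4) = (-9) + (15) + (-36) + (-50) + (48) = -32.
Reducing mod 7: -32 ≡ 3 (mod 7).
Since F(a, b, c) ≡ 3 ≠ 0 (mod 7), P does NOT lie on the curve.


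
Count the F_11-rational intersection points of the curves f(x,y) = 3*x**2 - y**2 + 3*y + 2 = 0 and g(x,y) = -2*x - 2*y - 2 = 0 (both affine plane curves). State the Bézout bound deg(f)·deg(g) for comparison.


Common zeros: ∅; count = 0; Bézout bound = 2.

deg(f) = 2, deg(g) = 1, so Bézout bound = 2.
Scan x ∈ F_11. For each x, list the y ∈ F_11 with f(x, y) ≡ 0 and those with g(x, y) ≡ 0 (mod 11); the common zeros in that column are the intersection.
  x = 0: f ≡ 0 at y ∈ ∅; g ≡ 0 at y ∈ {10}; common: ∅.
  x = 1: f ≡ 0 at y ∈ ∅; g ≡ 0 at y ∈ {9}; common: ∅.
  x = 2: f ≡ 0 at y ∈ ∅; g ≡ 0 at y ∈ {8}; common: ∅.
  x = 3: f ≡ 0 at y ∈ {6, 8}; g ≡ 0 at y ∈ {7}; common: ∅.
  x = 4: f ≡ 0 at y ∈ {7}; g ≡ 0 at y ∈ {6}; common: ∅.
  x = 5: f ≡ 0 at y ∈ {0, 3}; g ≡ 0 at y ∈ {5}; common: ∅.
  x = 6: f ≡ 0 at y ∈ {0, 3}; g ≡ 0 at y ∈ {4}; common: ∅.
  x = 7: f ≡ 0 at y ∈ {7}; g ≡ 0 at y ∈ {3}; common: ∅.
  x = 8: f ≡ 0 at y ∈ {6, 8}; g ≡ 0 at y ∈ {2}; common: ∅.
  x = 9: f ≡ 0 at y ∈ ∅; g ≡ 0 at y ∈ {1}; common: ∅.
  x = 10: f ≡ 0 at y ∈ ∅; g ≡ 0 at y ∈ {0}; common: ∅.
Collecting: common zeros = ∅, so the count is 0.
Comparison with the Bézout bound: 0 ≤ 2 = deg(f)·deg(g), as expected for curves with no common component (the affine F_11-count falls short of the bound because intersections may lie at infinity, over extension fields, or carry multiplicity).


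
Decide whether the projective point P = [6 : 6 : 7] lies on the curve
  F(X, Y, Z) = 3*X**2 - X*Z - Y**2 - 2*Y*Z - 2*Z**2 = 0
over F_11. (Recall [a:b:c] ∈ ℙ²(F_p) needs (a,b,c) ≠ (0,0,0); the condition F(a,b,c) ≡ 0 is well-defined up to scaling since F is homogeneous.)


F(6,6,7) ≡ 2 (mod 11); P is NOT on the curve.

Evaluate F(6, 6, 7) term-by-term (mod 11).
  3*X**2 ↦ 3·36·1·1 = 108
  -X*Z ↦ -1·6·1·7 = -42
  -Y**2 ↦ -1·1·36·1 = -36
  -2*Y*Z ↦ -2·1·6·7 = -84
  -2*Z**2 ↦ -2·1·1·49 = -98
Sum: F(6, 6, 7) = (108) + (-42) + (-36) + (-84) + (-98) = -152.
Reducing mod 11: -152 ≡ 2 (mod 11).
Since F(a, b, c) ≡ 2 ≠ 0 (mod 11), P does NOT lie on the curve.


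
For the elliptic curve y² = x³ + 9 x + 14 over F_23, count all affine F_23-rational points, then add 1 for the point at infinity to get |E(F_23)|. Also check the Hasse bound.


Affine points = {(1, 1), (1, 22), (5, 0), (6, 10), (6, 13), (7, 11), (7, 12), (8, 0), (10, 0), (11, 8), (11, 15), (14, 3), (14, 20), (19, 11), (19, 12), (20, 11), (20, 12), (22, 2), (22, 21)}; affine count = 19; |E(F_23)| = 20.

Discriminant check: Δ ∝ 4a³ + 27b² = 4·9³ + 27·14² = 4·729 + 27·196 ≡ 20 (mod 23). Nonzero ⇒ E is nonsingular.
For each x ∈ F_23, compute rhs = x³ + 9·x + 14 mod 23, then count y ∈ F_23 with y² ≡ rhs.
  x = 0: rhs = 14, matching y values: none (0 points).
  x = 1: rhs = 1, matching y values: 1, 22 (2 points).
  x = 2: rhs = 17, matching y values: none (0 points).
  x = 3: rhs = 22, matching y values: none (0 points).
  x = 4: rhs = 22, matching y values: none (0 points).
  x = 5: rhs = 0, matching y values: 0 (1 points).
  x = 6: rhs = 8, matching y values: 10, 13 (2 points).
  x = 7: rhs = 6, matching y values: 11, 12 (2 points).
  x = 8: rhs = 0, matching y values: 0 (1 points).
  x = 9: rhs = 19, matching y values: none (0 points).
  x = 10: rhs = 0, matching y values: 0 (1 points).
  x = 11: rhs = 18, matching y values: 8, 15 (2 points).
  x = 12: rhs = 10, matching y values: none (0 points).
  x = 13: rhs = 5, matching y values: none (0 points).
  x = 14: rhs = 9, matching y values: 3, 20 (2 points).
  x = 15: rhs = 5, matching y values: none (0 points).
  x = 16: rhs = 22, matching y values: none (0 points).
  x = 17: rhs = 20, matching y values: none (0 points).
  x = 18: rhs = 5, matching y values: none (0 points).
  x = 19: rhs = 6, matching y values: 11, 12 (2 points).
  x = 20: rhs = 6, matching y values: 11, 12 (2 points).
  x = 21: rhs = 11, matching y values: none (0 points).
  x = 22: rhs = 4, matching y values: 2, 21 (2 points).
Total affine count: 19.
Full point count |E(F_23)| = 19 + 1 = 20.
Hasse bound: |20 − (23+1)| = |-4| = 4 ≤ 2√23 ≈ 9.5917 ✓.


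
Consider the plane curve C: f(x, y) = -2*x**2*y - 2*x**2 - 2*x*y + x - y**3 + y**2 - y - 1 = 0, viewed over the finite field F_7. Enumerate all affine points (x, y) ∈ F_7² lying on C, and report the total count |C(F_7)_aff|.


Affine F_7-points: {(0, 2), (1, 1), (1, 3), (1, 4), (2, 0), (3, 2), (4, 1), (4, 6), (6, 4)}; count = 9.

For each of the 49 pairs (x, y) ∈ F_7², evaluate f(x, y) mod 7. Record the zeros.
  x = 0: [0↦6, 1↦5, 2↦0, 3↦6, 4↦3, 5↦6, 6↦2]  zeros at y ∈ {2}
  x = 1: [0↦5, 1↦0, 2↦5, 3↦0, 4↦0, 5↦6, 6↦5]  zeros at y ∈ {1, 3, 4}
  x = 2: [0↦0, 1↦1, 2↦5, 3↦6, 4↦5, 5↦3, 6↦1]  zeros at y ∈ {0}
  x = 3: [0↦5, 1↦1, 2↦0, 3↦3, 4↦4, 5↦4, 6↦4]  zeros at y ∈ {2}
  x = 4: [0↦6, 1↦0, 2↦4, 3↦5, 4↦4, 5↦2, 6↦0]  zeros at y ∈ {1, 6}
  x = 5: [0↦3, 1↦5, 2↦3, 3↦5, 4↦5, 5↦4, 6↦3]  zeros at y ∈ ∅
  x = 6: [0↦3, 1↦2, 2↦4, 3↦3, 4↦0, 5↦3, 6↦6]  zeros at y ∈ {4}
Collecting zeros: affine points = {(0, 2), (1, 1), (1, 3), (1, 4), (2, 0), (3, 2), (4, 1), (4, 6), (6, 4)}.
Total count |C(F_7)_aff| = 9.


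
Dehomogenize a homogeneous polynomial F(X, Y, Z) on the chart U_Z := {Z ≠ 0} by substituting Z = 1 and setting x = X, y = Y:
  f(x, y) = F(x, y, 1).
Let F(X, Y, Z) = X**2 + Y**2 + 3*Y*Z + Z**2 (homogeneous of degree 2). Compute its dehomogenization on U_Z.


f(x, y) = x**2 + y**2 + 3*y + 1

On U_Z we set Z = 1. Each monomial c·X^i·Y^j·Z^k in F becomes c·x^i·y^j·1^k = c·x^i·y^j.
Substituting Z = 1: F(X, Y, 1) = x**2 + y**2 + 3*y + 1.
Note: deg(f) ≤ deg(F) = 2; strict inequality happens when F is divisible by Z (lost terms).


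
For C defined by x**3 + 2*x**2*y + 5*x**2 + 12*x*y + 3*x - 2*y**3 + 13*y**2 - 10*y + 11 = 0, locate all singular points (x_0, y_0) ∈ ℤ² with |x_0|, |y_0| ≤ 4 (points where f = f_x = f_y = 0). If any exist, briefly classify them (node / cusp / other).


Singular points: {(-3, 2)}; classification: cusp.

Compute partial derivatives:
  f_x = 3*x**2 + 4*x*y + 10*x + 12*y + 3.
  f_y = 2*x**2 + 12*x - 6*y**2 + 26*y - 10.
Scan x_0 ∈ {−4, ..., 4}. For each x_0, f_y(x_0, y) is a polynomial in y; find its integer roots y ∈ {−4, ..., 4}, then test f_x and f at those candidates.
  x = -4: f_y(-4, y) = -6*y**2 + 26*y - 26; no integer root y with |y| ≤ 4.
  x = -3: f_y(-3, y) = -6*y**2 + 26*y - 28; vanishes at y ∈ {2}. (-3, 2): f_x = 0, f = 0 — SINGULAR.
  x = -2: f_y(-2, y) = -6*y**2 + 26*y - 26; no integer root y with |y| ≤ 4.
  x = -1: f_y(-1, y) = -6*y**2 + 26*y - 20; vanishes at y ∈ {1}. (-1, 1): f_x = 4 ≠ 0.
  x = 0: f_y(0, y) = -6*y**2 + 26*y - 10; no integer root y with |y| ≤ 4.
  x = 1: f_y(1, y) = -6*y**2 + 26*y + 4; no integer root y with |y| ≤ 4.
  x = 2: f_y(2, y) = -6*y**2 + 26*y + 22; no integer root y with |y| ≤ 4.
  x = 3: f_y(3, y) = -6*y**2 + 26*y + 44; no integer root y with |y| ≤ 4.
  x = 4: f_y(4, y) = -6*y**2 + 26*y + 70; no integer root y with |y| ≤ 4.
Only singular point on the grid: (-3, 2).
Classify: substitute x = -3 + u, y = 2 + v and expand: f = u**3 + 2*u**2*v - 2*v**3 + v**2.
No constant or linear terms (consistent with a singular point). Quadratic part: v**2. Cubic part: u**3 + 2*u**2*v - 2*v**3.
The quadratic part v**2 is a perfect square, so there is a single (double) tangent line v = 0, i.e. y = 2. Restricting the cubic part to that line (v = 0) leaves u**3 ≠ 0, so f is not divisible by v and the branch is v² ≈ -u**3 to lowest order — this is a cusp.
Classification: cusp.


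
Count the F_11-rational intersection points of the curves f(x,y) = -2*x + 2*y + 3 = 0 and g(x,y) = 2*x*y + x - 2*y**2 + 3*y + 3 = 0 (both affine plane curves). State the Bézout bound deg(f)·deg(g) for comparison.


Common zeros: {(4, 8)}; count = 1; Bézout bound = 2.

deg(f) = 1, deg(g) = 2, so Bézout bound = 2.
Scan x ∈ F_11. For each x, list the y ∈ F_11 with f(x, y) ≡ 0 and those with g(x, y) ≡ 0 (mod 11); the common zeros in that column are the intersection.
  x = 0: f ≡ 0 at y ∈ {4}; g ≡ 0 at y ∈ {9}; common: ∅.
  x = 1: f ≡ 0 at y ∈ {5}; g ≡ 0 at y ∈ ∅; common: ∅.
  x = 2: f ≡ 0 at y ∈ {6}; g ≡ 0 at y ∈ {2, 7}; common: ∅.
  x = 3: f ≡ 0 at y ∈ {7}; g ≡ 0 at y ∈ ∅; common: ∅.
  x = 4: f ≡ 0 at y ∈ {8}; g ≡ 0 at y ∈ {3, 8}; common: {8}.
  x = 5: f ≡ 0 at y ∈ {9}; g ≡ 0 at y ∈ ∅; common: ∅.
  x = 6: f ≡ 0 at y ∈ {10}; g ≡ 0 at y ∈ {1}; common: ∅.
  x = 7: f ≡ 0 at y ∈ {0}; g ≡ 0 at y ∈ ∅; common: ∅.
  x = 8: f ≡ 0 at y ∈ {1}; g ≡ 0 at y ∈ {0, 4}; common: ∅.
  x = 9: f ≡ 0 at y ∈ {2}; g ≡ 0 at y ∈ {6, 10}; common: ∅.
  x = 10: f ≡ 0 at y ∈ {3}; g ≡ 0 at y ∈ ∅; common: ∅.
Collecting: common zeros = {(4, 8)}, so the count is 1.
Comparison with the Bézout bound: 1 ≤ 2 = deg(f)·deg(g), as expected for curves with no common component (the affine F_11-count falls short of the bound because intersections may lie at infinity, over extension fields, or carry multiplicity).


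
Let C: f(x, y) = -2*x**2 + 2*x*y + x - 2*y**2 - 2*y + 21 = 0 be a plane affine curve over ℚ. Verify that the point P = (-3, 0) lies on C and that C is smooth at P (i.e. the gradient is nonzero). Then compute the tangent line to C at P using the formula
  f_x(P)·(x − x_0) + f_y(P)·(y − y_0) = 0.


Tangent line at P: 13*x - 8*y + 39 = 0.

Step 1: f(-3, 0) = 0, so P lies on C.
Step 2: partial derivatives
  f_x(x, y) = -4*x + 2*y + 1, f_y(x, y) = 2*x - 4*y - 2.
  f_x(P) = 13, f_y(P) = -8 (gradient nonzero, so P is smooth).
Step 3: tangent line at P: 13·(x − -3) + -8·(y − 0) = 0.
Expanding: 13*x - 8*y + 39 = 0.


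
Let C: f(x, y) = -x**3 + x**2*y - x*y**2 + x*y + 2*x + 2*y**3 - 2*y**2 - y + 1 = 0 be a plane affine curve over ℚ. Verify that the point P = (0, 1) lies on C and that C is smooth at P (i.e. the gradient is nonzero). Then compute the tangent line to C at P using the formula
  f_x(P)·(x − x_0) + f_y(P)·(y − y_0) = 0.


Tangent line at P: 2*x + y - 1 = 0.

Step 1: f(0, 1) = 0, so P lies on C.
Step 2: partial derivatives
  f_x(x, y) = -3*x**2 + 2*x*y - y**2 + y + 2, f_y(x, y) = x**2 - 2*x*y + x + 6*y**2 - 4*y - 1.
  f_x(P) = 2, f_y(P) = 1 (gradient nonzero, so P is smooth).
Step 3: tangent line at P: 2·(x − 0) + 1·(y − 1) = 0.
Expanding: 2*x + y - 1 = 0.


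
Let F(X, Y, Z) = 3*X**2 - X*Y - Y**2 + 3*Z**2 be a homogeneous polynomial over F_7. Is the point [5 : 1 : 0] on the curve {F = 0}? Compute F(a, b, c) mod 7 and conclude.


F(5,1,0) ≡ 6 (mod 7); P is NOT on the curve.

Evaluate F(5, 1, 0) term-by-term (mod 7).
  3*X**2 ↦ 3·25·1·1 = 75
  -X*Y ↦ -1·5·1·1 = -5
  -Y**2 ↦ -1·1·1·1 = -1
  3*Z**2 ↦ 3·1·1·0 = 0
Sum: F(5, 1, 0) = (75) + (-5) + (-1) + (0) = 69.
Reducing mod 7: 69 ≡ 6 (mod 7).
Since F(a, b, c) ≡ 6 ≠ 0 (mod 7), P does NOT lie on the curve.


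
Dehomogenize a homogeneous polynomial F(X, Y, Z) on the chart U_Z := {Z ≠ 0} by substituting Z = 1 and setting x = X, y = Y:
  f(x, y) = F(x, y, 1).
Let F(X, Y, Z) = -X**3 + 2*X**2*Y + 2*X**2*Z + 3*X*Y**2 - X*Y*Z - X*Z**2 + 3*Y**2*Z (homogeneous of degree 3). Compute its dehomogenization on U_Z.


f(x, y) = -x**3 + 2*x**2*y + 2*x**2 + 3*x*y**2 - x*y - x + 3*y**2

On U_Z we set Z = 1. Each monomial c·X^i·Y^j·Z^k in F becomes c·x^i·y^j·1^k = c·x^i·y^j.
Substituting Z = 1: F(X, Y, 1) = -x**3 + 2*x**2*y + 2*x**2 + 3*x*y**2 - x*y - x + 3*y**2.
Note: deg(f) ≤ deg(F) = 3; strict inequality happens when F is divisible by Z (lost terms).


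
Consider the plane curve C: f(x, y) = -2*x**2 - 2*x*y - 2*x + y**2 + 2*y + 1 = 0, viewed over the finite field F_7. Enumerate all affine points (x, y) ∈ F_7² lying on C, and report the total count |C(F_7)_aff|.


Affine F_7-points: {(0, 6)}; count = 1.

For each of the 49 pairs (x, y) ∈ F_7², evaluate f(x, y) mod 7. Record the zeros.
  x = 0: [0↦1, 1↦4, 2↦2, 3↦2, 4↦4, 5↦1, 6↦0]  zeros at y ∈ {6}
  x = 1: [0↦4, 1↦5, 2↦1, 3↦6, 4↦6, 5↦1, 6↦5]  zeros at y ∈ ∅
  x = 2: [0↦3, 1↦2, 2↦3, 3↦6, 4↦4, 5↦4, 6↦6]  zeros at y ∈ ∅
  x = 3: [0↦5, 1↦2, 2↦1, 3↦2, 4↦5, 5↦3, 6↦3]  zeros at y ∈ ∅
  x = 4: [0↦3, 1↦5, 2↦2, 3↦1, 4↦2, 5↦5, 6↦3]  zeros at y ∈ ∅
  x = 5: [0↦4, 1↦4, 2↦6, 3↦3, 4↦2, 5↦3, 6↦6]  zeros at y ∈ ∅
  x = 6: [0↦1, 1↦6, 2↦6, 3↦1, 4↦5, 5↦4, 6↦5]  zeros at y ∈ ∅
Collecting zeros: affine points = {(0, 6)}.
Total count |C(F_7)_aff| = 1.


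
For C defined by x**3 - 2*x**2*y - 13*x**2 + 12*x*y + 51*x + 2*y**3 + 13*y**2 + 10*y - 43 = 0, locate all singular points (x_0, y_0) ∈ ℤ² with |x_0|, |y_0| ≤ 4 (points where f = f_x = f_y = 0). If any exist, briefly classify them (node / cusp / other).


Singular points: {(3, -2)}; classification: cusp.

Compute partial derivatives:
  f_x = 3*x**2 - 4*x*y - 26*x + 12*y + 51.
  f_y = -2*x**2 + 12*x + 6*y**2 + 26*y + 10.
Scan x_0 ∈ {−4, ..., 4}. For each x_0, f_y(x_0, y) is a polynomial in y; find its integer roots y ∈ {−4, ..., 4}, then test f_x and f at those candidates.
  x = -4: f_y(-4, y) = 6*y**2 + 26*y - 70; no integer root y with |y| ≤ 4.
  x = -3: f_y(-3, y) = 6*y**2 + 26*y - 44; no integer root y with |y| ≤ 4.
  x = -2: f_y(-2, y) = 6*y**2 + 26*y - 22; no integer root y with |y| ≤ 4.
  x = -1: f_y(-1, y) = 6*y**2 + 26*y - 4; no integer root y with |y| ≤ 4.
  x = 0: f_y(0, y) = 6*y**2 + 26*y + 10; no integer root y with |y| ≤ 4.
  x = 1: f_y(1, y) = 6*y**2 + 26*y + 20; vanishes at y ∈ {-1}. (1, -1): f_x = 20 ≠ 0.
  x = 2: f_y(2, y) = 6*y**2 + 26*y + 26; no integer root y with |y| ≤ 4.
  x = 3: f_y(3, y) = 6*y**2 + 26*y + 28; vanishes at y ∈ {-2}. (3, -2): f_x = 0, f = 0 — SINGULAR.
  x = 4: f_y(4, y) = 6*y**2 + 26*y + 26; no integer root y with |y| ≤ 4.
Only singular point on the grid: (3, -2).
Classify: substitute x = 3 + u, y = -2 + v and expand: f = u**3 - 2*u**2*v + 2*v**3 + v**2.
No constant or linear terms (consistent with a singular point). Quadratic part: v**2. Cubic part: u**3 - 2*u**2*v + 2*v**3.
The quadratic part v**2 is a perfect square, so there is a single (double) tangent line v = 0, i.e. y = -2. Restricting the cubic part to that line (v = 0) leaves u**3 ≠ 0, so f is not divisible by v and the branch is v² ≈ -u**3 to lowest order — this is a cusp.
Classification: cusp.


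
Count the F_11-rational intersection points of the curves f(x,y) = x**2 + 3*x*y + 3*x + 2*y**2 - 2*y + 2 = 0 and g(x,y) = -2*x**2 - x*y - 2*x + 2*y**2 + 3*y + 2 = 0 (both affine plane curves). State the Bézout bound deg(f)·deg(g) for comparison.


Common zeros: ∅; count = 0; Bézout bound = 4.

deg(f) = 2, deg(g) = 2, so Bézout bound = 4.
Scan x ∈ F_11. For each x, list the y ∈ F_11 with f(x, y) ≡ 0 and those with g(x, y) ≡ 0 (mod 11); the common zeros in that column are the intersection.
  x = 0: f ≡ 0 at y ∈ ∅; g ≡ 0 at y ∈ {7, 8}; common: ∅.
  x = 1: f ≡ 0 at y ∈ ∅; g ≡ 0 at y ∈ {3, 7}; common: ∅.
  x = 2: f ≡ 0 at y ∈ ∅; g ≡ 0 at y ∈ {2, 3}; common: ∅.
  x = 3: f ≡ 0 at y ∈ ∅; g ≡ 0 at y ∈ {0}; common: ∅.
  x = 4: f ≡ 0 at y ∈ {7, 10}; g ≡ 0 at y ∈ ∅; common: ∅.
  x = 5: f ≡ 0 at y ∈ {3, 7}; g ≡ 0 at y ∈ ∅; common: ∅.
  x = 6: f ≡ 0 at y ∈ ∅; g ≡ 0 at y ∈ {8, 10}; common: ∅.
  x = 7: f ≡ 0 at y ∈ {8, 10}; g ≡ 0 at y ∈ {0, 2}; common: ∅.
  x = 8: f ≡ 0 at y ∈ ∅; g ≡ 0 at y ∈ ∅; common: ∅.
  x = 9: f ≡ 0 at y ∈ {0, 4}; g ≡ 0 at y ∈ ∅; common: ∅.
  x = 10: f ≡ 0 at y ∈ {0, 8}; g ≡ 0 at y ∈ {10}; common: ∅.
Collecting: common zeros = ∅, so the count is 0.
Comparison with the Bézout bound: 0 ≤ 4 = deg(f)·deg(g), as expected for curves with no common component (the affine F_11-count falls short of the bound because intersections may lie at infinity, over extension fields, or carry multiplicity).


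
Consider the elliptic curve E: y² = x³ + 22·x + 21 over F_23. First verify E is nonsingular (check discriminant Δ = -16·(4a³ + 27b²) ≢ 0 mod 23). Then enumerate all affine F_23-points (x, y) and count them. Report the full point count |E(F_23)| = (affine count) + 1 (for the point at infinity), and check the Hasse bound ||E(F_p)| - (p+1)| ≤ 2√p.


Affine points = {(2, 2), (2, 21), (4, 9), (4, 14), (5, 7), (5, 16), (6, 1), (6, 22), (7, 9), (7, 14), (12, 9), (12, 14), (15, 0), (17, 8), (17, 15), (18, 4), (18, 19)}; affine count = 17; |E(F_23)| = 18.

Discriminant check: Δ ∝ 4a³ + 27b² = 4·22³ + 27·21² = 4·10648 + 27·441 ≡ 12 (mod 23). Nonzero ⇒ E is nonsingular.
For each x ∈ F_23, compute rhs = x³ + 22·x + 21 mod 23, then count y ∈ F_23 with y² ≡ rhs.
  x = 0: rhs = 21, matching y values: none (0 points).
  x = 1: rhs = 21, matching y values: none (0 points).
  x = 2: rhs = 4, matching y values: 2, 21 (2 points).
  x = 3: rhs = 22, matching y values: none (0 points).
  x = 4: rhs = 12, matching y values: 9, 14 (2 points).
  x = 5: rhs = 3, matching y values: 7, 16 (2 points).
  x = 6: rhs = 1, matching y values: 1, 22 (2 points).
  x = 7: rhs = 12, matching y values: 9, 14 (2 points).
  x = 8: rhs = 19, matching y values: none (0 points).
  x = 9: rhs = 5, matching y values: none (0 points).
  x = 10: rhs = 22, matching y values: none (0 points).
  x = 11: rhs = 7, matching y values: none (0 points).
  x = 12: rhs = 12, matching y values: 9, 14 (2 points).
  x = 13: rhs = 20, matching y values: none (0 points).
  x = 14: rhs = 14, matching y values: none (0 points).
  x = 15: rhs = 0, matching y values: 0 (1 points).
  x = 16: rhs = 7, matching y values: none (0 points).
  x = 17: rhs = 18, matching y values: 8, 15 (2 points).
  x = 18: rhs = 16, matching y values: 4, 19 (2 points).
  x = 19: rhs = 7, matching y values: none (0 points).
  x = 20: rhs = 20, matching y values: none (0 points).
  x = 21: rhs = 15, matching y values: none (0 points).
  x = 22: rhs = 21, matching y values: none (0 points).
Total affine count: 17.
Full point count |E(F_23)| = 17 + 1 = 18.
Hasse bound: |18 − (23+1)| = |-6| = 6 ≤ 2√23 ≈ 9.5917 ✓.


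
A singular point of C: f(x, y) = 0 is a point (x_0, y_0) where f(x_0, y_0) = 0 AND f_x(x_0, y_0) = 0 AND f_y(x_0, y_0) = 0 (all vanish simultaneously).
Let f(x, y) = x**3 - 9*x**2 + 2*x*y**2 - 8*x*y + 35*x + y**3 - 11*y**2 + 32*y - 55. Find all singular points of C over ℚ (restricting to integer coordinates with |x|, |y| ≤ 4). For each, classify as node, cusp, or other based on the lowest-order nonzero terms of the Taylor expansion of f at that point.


Singular points: {(3, 2)}; classification: cusp.

Compute partial derivatives:
  f_x = 3*x**2 - 18*x + 2*y**2 - 8*y + 35.
  f_y = 4*x*y - 8*x + 3*y**2 - 22*y + 32.
Scan x_0 ∈ {−4, ..., 4}. For each x_0, f_y(x_0, y) is a polynomial in y; find its integer roots y ∈ {−4, ..., 4}, then test f_x and f at those candidates.
  x = -4: f_y(-4, y) = 3*y**2 - 38*y + 64; vanishes at y ∈ {2}. (-4, 2): f_x = 147 ≠ 0.
  x = -3: f_y(-3, y) = 3*y**2 - 34*y + 56; vanishes at y ∈ {2}. (-3, 2): f_x = 108 ≠ 0.
  x = -2: f_y(-2, y) = 3*y**2 - 30*y + 48; vanishes at y ∈ {2}. (-2, 2): f_x = 75 ≠ 0.
  x = -1: f_y(-1, y) = 3*y**2 - 26*y + 40; vanishes at y ∈ {2}. (-1, 2): f_x = 48 ≠ 0.
  x = 0: f_y(0, y) = 3*y**2 - 22*y + 32; vanishes at y ∈ {2}. (0, 2): f_x = 27 ≠ 0.
  x = 1: f_y(1, y) = 3*y**2 - 18*y + 24; vanishes at y ∈ {2, 4}. (1, 2): f_x = 12 ≠ 0; (1, 4): f_x = 20 ≠ 0.
  x = 2: f_y(2, y) = 3*y**2 - 14*y + 16; vanishes at y ∈ {2}. (2, 2): f_x = 3 ≠ 0.
  x = 3: f_y(3, y) = 3*y**2 - 10*y + 8; vanishes at y ∈ {2}. (3, 2): f_x = 0, f = 0 — SINGULAR.
  x = 4: f_y(4, y) = 3*y**2 - 6*y; vanishes at y ∈ {0, 2}. (4, 0): f_x = 11 ≠ 0; (4, 2): f_x = 3 ≠ 0.
Only singular point on the grid: (3, 2).
Classify: substitute x = 3 + u, y = 2 + v and expand: f = u**3 + 2*u*v**2 + v**3 + v**2.
No constant or linear terms (consistent with a singular point). Quadratic part: v**2. Cubic part: u**3 + 2*u*v**2 + v**3.
The quadratic part v**2 is a perfect square, so there is a single (double) tangent line v = 0, i.e. y = 2. Restricting the cubic part to that line (v = 0) leaves u**3 ≠ 0, so f is not divisible by v and the branch is v² ≈ -u**3 to lowest order — this is a cusp.
Classification: cusp.


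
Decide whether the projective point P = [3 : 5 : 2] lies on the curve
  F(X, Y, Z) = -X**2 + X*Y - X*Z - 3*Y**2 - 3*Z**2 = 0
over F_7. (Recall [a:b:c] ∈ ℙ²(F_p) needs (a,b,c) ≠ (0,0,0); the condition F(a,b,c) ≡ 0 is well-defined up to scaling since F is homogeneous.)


F(3,5,2) ≡ 4 (mod 7); P is NOT on the curve.

Evaluate F(3, 5, 2) term-by-term (mod 7).
  -X**2 ↦ -1·9·1·1 = -9
  X*Y ↦ 1·3·5·1 = 15
  -X*Z ↦ -1·3·1·2 = -6
  -3*Y**2 ↦ -3·1·25·1 = -75
  -3*Z**2 ↦ -3·1·1·4 = -12
Sum: F(3, 5, 2) = (-9) + (15) + (-6) + (-75) + (-12) = -87.
Reducing mod 7: -87 ≡ 4 (mod 7).
Since F(a, b, c) ≡ 4 ≠ 0 (mod 7), P does NOT lie on the curve.


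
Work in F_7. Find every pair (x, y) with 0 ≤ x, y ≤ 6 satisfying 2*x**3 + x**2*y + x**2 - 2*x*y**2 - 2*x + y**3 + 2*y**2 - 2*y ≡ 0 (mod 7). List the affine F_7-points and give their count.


Affine F_7-points: {(0, 0), (1, 2), (2, 4), (3, 2), (5, 2)}; count = 5.

For each of the 49 pairs (x, y) ∈ F_7², evaluate f(x, y) mod 7. Record the zeros.
  x = 0: [0↦0, 1↦1, 2↦5, 3↦4, 4↦4, 5↦4, 6↦3]  zeros at y ∈ {0}
  x = 1: [0↦1, 1↦1, 2↦0, 3↦4, 4↦5, 5↦2, 6↦1]  zeros at y ∈ {2}
  x = 2: [0↦2, 1↦3, 2↦6, 3↦3, 4↦0, 5↦3, 6↦4]  zeros at y ∈ {4}
  x = 3: [0↦1, 1↦5, 2↦0, 3↦6, 4↦1, 5↦5, 6↦3]  zeros at y ∈ {2}
  x = 4: [0↦3, 1↦5, 2↦1, 3↦4, 4↦6, 5↦6, 6↦3]  zeros at y ∈ ∅
  x = 5: [0↦6, 1↦1, 2↦0, 3↦2, 4↦6, 5↦4, 6↦2]  zeros at y ∈ {2}
  x = 6: [0↦1, 1↦5, 2↦2, 3↦5, 4↦6, 5↦4, 6↦5]  zeros at y ∈ ∅
Collecting zeros: affine points = {(0, 0), (1, 2), (2, 4), (3, 2), (5, 2)}.
Total count |C(F_7)_aff| = 5.


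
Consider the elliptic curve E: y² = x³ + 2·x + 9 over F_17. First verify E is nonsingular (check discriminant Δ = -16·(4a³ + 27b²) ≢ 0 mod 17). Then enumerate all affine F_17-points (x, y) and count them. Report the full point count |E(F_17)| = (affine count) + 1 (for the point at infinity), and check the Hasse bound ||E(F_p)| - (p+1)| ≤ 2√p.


Affine points = {(0, 3), (0, 14), (2, 2), (2, 15), (3, 5), (3, 12), (4, 8), (4, 9), (5, 5), (5, 12), (6, 4), (6, 13), (7, 3), (7, 14), (9, 5), (9, 12), (10, 3), (10, 14), (11, 6), (11, 11)}; affine count = 20; |E(F_17)| = 21.

Discriminant check: Δ ∝ 4a³ + 27b² = 4·2³ + 27·9² = 4·8 + 27·81 ≡ 9 (mod 17). Nonzero ⇒ E is nonsingular.
For each x ∈ F_17, compute rhs = x³ + 2·x + 9 mod 17, then count y ∈ F_17 with y² ≡ rhs.
  x = 0: rhs = 9, matching y values: 3, 14 (2 points).
  x = 1: rhs = 12, matching y values: none (0 points).
  x = 2: rhs = 4, matching y values: 2, 15 (2 points).
  x = 3: rhs = 8, matching y values: 5, 12 (2 points).
  x = 4: rhs = 13, matching y values: 8, 9 (2 points).
  x = 5: rhs = 8, matching y values: 5, 12 (2 points).
  x = 6: rhs = 16, matching y values: 4, 13 (2 points).
  x = 7: rhs = 9, matching y values: 3, 14 (2 points).
  x = 8: rhs = 10, matching y values: none (0 points).
  x = 9: rhs = 8, matching y values: 5, 12 (2 points).
  x = 10: rhs = 9, matching y values: 3, 14 (2 points).
  x = 11: rhs = 2, matching y values: 6, 11 (2 points).
  x = 12: rhs = 10, matching y values: none (0 points).
  x = 13: rhs = 5, matching y values: none (0 points).
  x = 14: rhs = 10, matching y values: none (0 points).
  x = 15: rhs = 14, matching y values: none (0 points).
  x = 16: rhs = 6, matching y values: none (0 points).
Total affine count: 20.
Full point count |E(F_17)| = 20 + 1 = 21.
Hasse bound: |21 − (17+1)| = |3| = 3 ≤ 2√17 ≈ 8.2462 ✓.


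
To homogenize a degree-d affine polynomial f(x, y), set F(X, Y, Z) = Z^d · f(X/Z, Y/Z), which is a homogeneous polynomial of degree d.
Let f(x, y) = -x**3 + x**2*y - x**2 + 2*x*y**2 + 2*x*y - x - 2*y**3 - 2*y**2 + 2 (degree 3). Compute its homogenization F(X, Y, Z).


F(X, Y, Z) = -X**3 + X**2*Y - X**2*Z + 2*X*Y**2 + 2*X*Y*Z - X*Z**2 - 2*Y**3 - 2*Y**2*Z + 2*Z**3

deg(f) = 3.
Substitute x = X/Z, y = Y/Z into f, then multiply by Z^3.
  monomial -1·x^3·y^0 ↦ -1·X^3·Y^0·Z^0.
  monomial 1·x^2·y^1 ↦ 1·X^2·Y^1·Z^0.
  monomial -1·x^2·y^0 ↦ -1·X^2·Y^0·Z^1.
  monomial 2·x^1·y^2 ↦ 2·X^1·Y^2·Z^0.
  monomial 2·x^1·y^1 ↦ 2·X^1·Y^1·Z^1.
  monomial -1·x^1·y^0 ↦ -1·X^1·Y^0·Z^2.
  monomial -2·x^0·y^3 ↦ -2·X^0·Y^3·Z^0.
  monomial -2·x^0·y^2 ↦ -2·X^0·Y^2·Z^1.
  monomial 2·x^0·y^0 ↦ 2·X^0·Y^0·Z^3.
Collecting: F(X, Y, Z) = -X**3 + X**2*Y - X**2*Z + 2*X*Y**2 + 2*X*Y*Z - X*Z**2 - 2*Y**3 - 2*Y**2*Z + 2*Z**3.


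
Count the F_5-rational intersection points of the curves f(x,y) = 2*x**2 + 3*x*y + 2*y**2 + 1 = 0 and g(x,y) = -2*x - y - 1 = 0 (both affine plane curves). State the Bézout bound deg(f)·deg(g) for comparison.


Common zeros: ∅; count = 0; Bézout bound = 2.

deg(f) = 2, deg(g) = 1, so Bézout bound = 2.
Scan x ∈ F_5. For each x, list the y ∈ F_5 with f(x, y) ≡ 0 and those with g(x, y) ≡ 0 (mod 5); the common zeros in that column are the intersection.
  x = 0: f ≡ 0 at y ∈ ∅; g ≡ 0 at y ∈ {4}; common: ∅.
  x = 1: f ≡ 0 at y ∈ {3}; g ≡ 0 at y ∈ {2}; common: ∅.
  x = 2: f ≡ 0 at y ∈ {3, 4}; g ≡ 0 at y ∈ {0}; common: ∅.
  x = 3: f ≡ 0 at y ∈ {1, 2}; g ≡ 0 at y ∈ {3}; common: ∅.
  x = 4: f ≡ 0 at y ∈ {2}; g ≡ 0 at y ∈ {1}; common: ∅.
Collecting: common zeros = ∅, so the count is 0.
Comparison with the Bézout bound: 0 ≤ 2 = deg(f)·deg(g), as expected for curves with no common component (the affine F_5-count falls short of the bound because intersections may lie at infinity, over extension fields, or carry multiplicity).


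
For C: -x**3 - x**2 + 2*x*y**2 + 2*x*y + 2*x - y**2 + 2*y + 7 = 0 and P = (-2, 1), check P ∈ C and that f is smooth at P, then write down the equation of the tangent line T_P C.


Tangent line at P: -2*x - 12*y + 8 = 0.

Step 1: f(-2, 1) = 0, so P lies on C.
Step 2: partial derivatives
  f_x(x, y) = -3*x**2 - 2*x + 2*y**2 + 2*y + 2, f_y(x, y) = 4*x*y + 2*x - 2*y + 2.
  f_x(P) = -2, f_y(P) = -12 (gradient nonzero, so P is smooth).
Step 3: tangent line at P: -2·(x − -2) + -12·(y − 1) = 0.
Expanding: -2*x - 12*y + 8 = 0.


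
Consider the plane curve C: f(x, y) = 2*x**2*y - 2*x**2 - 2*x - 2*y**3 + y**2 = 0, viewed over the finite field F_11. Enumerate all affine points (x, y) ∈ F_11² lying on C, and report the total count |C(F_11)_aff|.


Affine F_11-points: {(0, 0), (0, 6), (1, 7), (2, 3), (3, 2), (4, 3), (5, 1), (9, 2), (9, 6), (9, 9), (10, 0)}; count = 11.

For each of the 121 pairs (x, y) ∈ F_11², evaluate f(x, y) mod 11. Record the zeros.
  x = 0: [0↦0, 1↦10, 2↦10, 3↦10, 4↦9, 5↦6, 6↦0, 7↦1, 8↦8, 9↦9, 10↦3]  zeros at y ∈ {0, 6}
  x = 1: [0↦7, 1↦8, 2↦10, 3↦1, 4↦2, 5↦1, 6↦8, 7↦0, 8↦9, 9↦1, 10↦8]  zeros at y ∈ {7}
  x = 2: [0↦10, 1↦6, 2↦3, 3↦0, 4↦7, 5↦1, 6↦3, 7↦1, 8↦5, 9↦3, 10↦5]  zeros at y ∈ {3}
  x = 3: [0↦9, 1↦4, 2↦0, 3↦7, 4↦2, 5↦6, 6↦7, 7↦4, 8↦7, 9↦4, 10↦5]  zeros at y ∈ {2}
  x = 4: [0↦4, 1↦2, 2↦1, 3↦0, 4↦9, 5↦5, 6↦9, 7↦9, 8↦4, 9↦4, 10↦8]  zeros at y ∈ {3}
  x = 5: [0↦6, 1↦0, 2↦6, 3↦1, 4↦6, 5↦9, 6↦9, 7↦5, 8↦7, 9↦3, 10↦3]  zeros at y ∈ {1}
  x = 6: [0↦4, 1↦9, 2↦4, 3↦10, 4↦4, 5↦7, 6↦7, 7↦3, 8↦5, 9↦1, 10↦1]  zeros at y ∈ ∅
  x = 7: [0↦9, 1↦7, 2↦6, 3↦5, 4↦3, 5↦10, 6↦3, 7↦3, 8↦9, 9↦9, 10↦2]  zeros at y ∈ ∅
  x = 8: [0↦10, 1↦5, 2↦1, 3↦8, 4↦3, 5↦7, 6↦8, 7↦5, 8↦8, 9↦5, 10↦6]  zeros at y ∈ ∅
  x = 9: [0↦7, 1↦3, 2↦0, 3↦8, 4↦4, 5↦9, 6↦0, 7↦9, 8↦2, 9↦0, 10↦2]  zeros at y ∈ {2, 6, 9}
  x = 10: [0↦0, 1↦1, 2↦3, 3↦5, 4↦6, 5↦5, 6↦1, 7↦4, 8↦2, 9↦5, 10↦1]  zeros at y ∈ {0}
Collecting zeros: affine points = {(0, 0), (0, 6), (1, 7), (2, 3), (3, 2), (4, 3), (5, 1), (9, 2), (9, 6), (9, 9), (10, 0)}.
Total count |C(F_11)_aff| = 11.


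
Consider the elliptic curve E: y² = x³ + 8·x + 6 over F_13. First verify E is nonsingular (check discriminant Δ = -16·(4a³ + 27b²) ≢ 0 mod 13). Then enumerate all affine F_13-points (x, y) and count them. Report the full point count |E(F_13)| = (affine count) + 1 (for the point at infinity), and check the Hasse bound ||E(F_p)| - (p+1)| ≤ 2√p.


Affine points = {(2, 2), (2, 11), (6, 6), (6, 7), (8, 6), (8, 7), (9, 1), (9, 12), (12, 6), (12, 7)}; affine count = 10; |E(F_13)| = 11.

Discriminant check: Δ ∝ 4a³ + 27b² = 4·8³ + 27·6² = 4·512 + 27·36 ≡ 4 (mod 13). Nonzero ⇒ E is nonsingular.
For each x ∈ F_13, compute rhs = x³ + 8·x + 6 mod 13, then count y ∈ F_13 with y² ≡ rhs.
  x = 0: rhs = 6, matching y values: none (0 points).
  x = 1: rhs = 2, matching y values: none (0 points).
  x = 2: rhs = 4, matching y values: 2, 11 (2 points).
  x = 3: rhs = 5, matching y values: none (0 points).
  x = 4: rhs = 11, matching y values: none (0 points).
  x = 5: rhs = 2, matching y values: none (0 points).
  x = 6: rhs = 10, matching y values: 6, 7 (2 points).
  x = 7: rhs = 2, matching y values: none (0 points).
  x = 8: rhs = 10, matching y values: 6, 7 (2 points).
  x = 9: rhs = 1, matching y values: 1, 12 (2 points).
  x = 10: rhs = 7, matching y values: none (0 points).
  x = 11: rhs = 8, matching y values: none (0 points).
  x = 12: rhs = 10, matching y values: 6, 7 (2 points).
Total affine count: 10.
Full point count |E(F_13)| = 10 + 1 = 11.
Hasse bound: |11 − (13+1)| = |-3| = 3 ≤ 2√13 ≈ 7.2111 ✓.


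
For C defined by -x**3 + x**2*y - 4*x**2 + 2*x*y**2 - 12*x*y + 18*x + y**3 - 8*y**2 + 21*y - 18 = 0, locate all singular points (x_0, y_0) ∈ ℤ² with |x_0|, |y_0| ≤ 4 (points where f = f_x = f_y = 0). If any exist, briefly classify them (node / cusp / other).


Singular points: {(0, 3)}; classification: node.

Compute partial derivatives:
  f_x = -3*x**2 + 2*x*y - 8*x + 2*y**2 - 12*y + 18.
  f_y = x**2 + 4*x*y - 12*x + 3*y**2 - 16*y + 21.
Scan x_0 ∈ {−4, ..., 4}. For each x_0, f_y(x_0, y) is a polynomial in y; find its integer roots y ∈ {−4, ..., 4}, then test f_x and f at those candidates.
  x = -4: f_y(-4, y) = 3*y**2 - 32*y + 85; no integer root y with |y| ≤ 4.
  x = -3: f_y(-3, y) = 3*y**2 - 28*y + 66; no integer root y with |y| ≤ 4.
  x = -2: f_y(-2, y) = 3*y**2 - 24*y + 49; no integer root y with |y| ≤ 4.
  x = -1: f_y(-1, y) = 3*y**2 - 20*y + 34; no integer root y with |y| ≤ 4.
  x = 0: f_y(0, y) = 3*y**2 - 16*y + 21; vanishes at y ∈ {3}. (0, 3): f_x = 0, f = 0 — SINGULAR.
  x = 1: f_y(1, y) = 3*y**2 - 12*y + 10; no integer root y with |y| ≤ 4.
  x = 2: f_y(2, y) = 3*y**2 - 8*y + 1; no integer root y with |y| ≤ 4.
  x = 3: f_y(3, y) = 3*y**2 - 4*y - 6; no integer root y with |y| ≤ 4.
  x = 4: f_y(4, y) = 3*y**2 - 11; no integer root y with |y| ≤ 4.
Only singular point on the grid: (0, 3).
Classify: substitute x = 0 + u, y = 3 + v and expand: f = -u**3 + u**2*v - u**2 + 2*u*v**2 + v**3 + v**2.
No constant or linear terms (consistent with a singular point). Quadratic part: -u**2 + v**2. Cubic part: -u**3 + u**2*v + 2*u*v**2 + v**3.
The quadratic part v**2 - u**2 = (v − u)(v + u) splits into two distinct linear factors, so there are two distinct tangent lines y − 3 = ±(x − 0) — this is a node (ordinary double point).
Classification: node.


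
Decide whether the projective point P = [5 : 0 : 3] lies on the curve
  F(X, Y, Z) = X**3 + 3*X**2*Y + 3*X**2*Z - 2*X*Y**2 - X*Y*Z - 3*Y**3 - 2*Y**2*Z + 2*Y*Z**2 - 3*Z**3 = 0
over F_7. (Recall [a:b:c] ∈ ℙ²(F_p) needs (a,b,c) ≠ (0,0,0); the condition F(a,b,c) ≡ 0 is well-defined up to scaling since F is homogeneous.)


F(5,0,3) ≡ 3 (mod 7); P is NOT on the curve.

Evaluate F(5, 0, 3) term-by-term (mod 7).
  X**3 ↦ 1·125·1·1 = 125
  3*X**2*Y ↦ 3·25·0·1 = 0
  3*X**2*Z ↦ 3·25·1·3 = 225
  -2*X*Y**2 ↦ -2·5·0·1 = 0
  -X*Y*Z ↦ -1·5·0·3 = 0
  -3*Y**3 ↦ -3·1·0·1 = 0
  -2*Y**2*Z ↦ -2·1·0·3 = 0
  2*Y*Z**2 ↦ 2·1·0·9 = 0
  -3*Z**3 ↦ -3·1·1·27 = -81
Sum: F(5, 0, 3) = (125) + (0) + (225) + (0) + (0) + (0) + (0) + (0) + (-81) = 269.
Reducing mod 7: 269 ≡ 3 (mod 7).
Since F(a, b, c) ≡ 3 ≠ 0 (mod 7), P does NOT lie on the curve.


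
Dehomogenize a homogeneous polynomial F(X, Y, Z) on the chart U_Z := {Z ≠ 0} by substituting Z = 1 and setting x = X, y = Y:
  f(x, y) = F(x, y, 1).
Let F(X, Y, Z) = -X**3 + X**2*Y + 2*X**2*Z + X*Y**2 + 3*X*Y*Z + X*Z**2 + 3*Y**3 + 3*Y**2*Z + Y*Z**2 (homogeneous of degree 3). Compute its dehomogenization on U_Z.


f(x, y) = -x**3 + x**2*y + 2*x**2 + x*y**2 + 3*x*y + x + 3*y**3 + 3*y**2 + y

On U_Z we set Z = 1. Each monomial c·X^i·Y^j·Z^k in F becomes c·x^i·y^j·1^k = c·x^i·y^j.
Substituting Z = 1: F(X, Y, 1) = -x**3 + x**2*y + 2*x**2 + x*y**2 + 3*x*y + x + 3*y**3 + 3*y**2 + y.
Note: deg(f) ≤ deg(F) = 3; strict inequality happens when F is divisible by Z (lost terms).


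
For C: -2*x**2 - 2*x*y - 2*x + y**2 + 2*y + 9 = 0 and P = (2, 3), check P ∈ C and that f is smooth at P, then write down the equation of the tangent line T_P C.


Tangent line at P: -16*x + 4*y + 20 = 0.

Step 1: f(2, 3) = 0, so P lies on C.
Step 2: partial derivatives
  f_x(x, y) = -4*x - 2*y - 2, f_y(x, y) = -2*x + 2*y + 2.
  f_x(P) = -16, f_y(P) = 4 (gradient nonzero, so P is smooth).
Step 3: tangent line at P: -16·(x − 2) + 4·(y − 3) = 0.
Expanding: -16*x + 4*y + 20 = 0.


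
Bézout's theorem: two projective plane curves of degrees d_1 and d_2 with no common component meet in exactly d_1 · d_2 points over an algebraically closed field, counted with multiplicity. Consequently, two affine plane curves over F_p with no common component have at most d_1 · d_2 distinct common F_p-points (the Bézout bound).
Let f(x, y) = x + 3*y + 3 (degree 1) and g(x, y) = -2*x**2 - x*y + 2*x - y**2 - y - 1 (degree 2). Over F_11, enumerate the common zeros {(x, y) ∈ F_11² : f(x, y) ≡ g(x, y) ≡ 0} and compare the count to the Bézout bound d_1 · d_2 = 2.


Common zeros: {(9, 7)}; count = 1; Bézout bound = 2.

deg(f) = 1, deg(g) = 2, so Bézout bound = 2.
Scan x ∈ F_11. For each x, list the y ∈ F_11 with f(x, y) ≡ 0 and those with g(x, y) ≡ 0 (mod 11); the common zeros in that column are the intersection.
  x = 0: f ≡ 0 at y ∈ {10}; g ≡ 0 at y ∈ ∅; common: ∅.
  x = 1: f ≡ 0 at y ∈ {6}; g ≡ 0 at y ∈ {10}; common: ∅.
  x = 2: f ≡ 0 at y ∈ {2}; g ≡ 0 at y ∈ {4}; common: ∅.
  x = 3: f ≡ 0 at y ∈ {9}; g ≡ 0 at y ∈ ∅; common: ∅.
  x = 4: f ≡ 0 at y ∈ {5}; g ≡ 0 at y ∈ ∅; common: ∅.
  x = 5: f ≡ 0 at y ∈ {1}; g ≡ 0 at y ∈ {7, 9}; common: ∅.
  x = 6: f ≡ 0 at y ∈ {8}; g ≡ 0 at y ∈ {5, 10}; common: ∅.
  x = 7: f ≡ 0 at y ∈ {4}; g ≡ 0 at y ∈ ∅; common: ∅.
  x = 8: f ≡ 0 at y ∈ {0}; g ≡ 0 at y ∈ {4, 9}; common: ∅.
  x = 9: f ≡ 0 at y ∈ {7}; g ≡ 0 at y ∈ {5, 7}; common: {7}.
  x = 10: f ≡ 0 at y ∈ {3}; g ≡ 0 at y ∈ ∅; common: ∅.
Collecting: common zeros = {(9, 7)}, so the count is 1.
Comparison with the Bézout bound: 1 ≤ 2 = deg(f)·deg(g), as expected for curves with no common component (the affine F_11-count falls short of the bound because intersections may lie at infinity, over extension fields, or carry multiplicity).


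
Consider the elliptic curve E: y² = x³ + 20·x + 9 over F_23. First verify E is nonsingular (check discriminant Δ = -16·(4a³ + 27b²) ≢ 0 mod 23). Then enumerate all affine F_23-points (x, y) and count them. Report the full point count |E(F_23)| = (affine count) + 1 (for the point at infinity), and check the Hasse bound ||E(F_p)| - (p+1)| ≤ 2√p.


Affine points = {(0, 3), (0, 20), (3, 2), (3, 21), (5, 2), (5, 21), (6, 0), (7, 3), (7, 20), (10, 6), (10, 17), (15, 2), (15, 21), (16, 3), (16, 20), (17, 8), (17, 15), (19, 7), (19, 16)}; affine count = 19; |E(F_23)| = 20.

Discriminant check: Δ ∝ 4a³ + 27b² = 4·20³ + 27·9² = 4·8000 + 27·81 ≡ 9 (mod 23). Nonzero ⇒ E is nonsingular.
For each x ∈ F_23, compute rhs = x³ + 20·x + 9 mod 23, then count y ∈ F_23 with y² ≡ rhs.
  x = 0: rhs = 9, matching y values: 3, 20 (2 points).
  x = 1: rhs = 7, matching y values: none (0 points).
  x = 2: rhs = 11, matching y values: none (0 points).
  x = 3: rhs = 4, matching y values: 2, 21 (2 points).
  x = 4: rhs = 15, matching y values: none (0 points).
  x = 5: rhs = 4, matching y values: 2, 21 (2 points).
  x = 6: rhs = 0, matching y values: 0 (1 points).
  x = 7: rhs = 9, matching y values: 3, 20 (2 points).
  x = 8: rhs = 14, matching y values: none (0 points).
  x = 9: rhs = 21, matching y values: none (0 points).
  x = 10: rhs = 13, matching y values: 6, 17 (2 points).
  x = 11: rhs = 19, matching y values: none (0 points).
  x = 12: rhs = 22, matching y values: none (0 points).
  x = 13: rhs = 5, matching y values: none (0 points).
  x = 14: rhs = 20, matching y values: none (0 points).
  x = 15: rhs = 4, matching y values: 2, 21 (2 points).
  x = 16: rhs = 9, matching y values: 3, 20 (2 points).
  x = 17: rhs = 18, matching y values: 8, 15 (2 points).
  x = 18: rhs = 14, matching y values: none (0 points).
  x = 19: rhs = 3, matching y values: 7, 16 (2 points).
  x = 20: rhs = 14, matching y values: none (0 points).
  x = 21: rhs = 7, matching y values: none (0 points).
  x = 22: rhs = 11, matching y values: none (0 points).
Total affine count: 19.
Full point count |E(F_23)| = 19 + 1 = 20.
Hasse bound: |20 − (23+1)| = |-4| = 4 ≤ 2√23 ≈ 9.5917 ✓.


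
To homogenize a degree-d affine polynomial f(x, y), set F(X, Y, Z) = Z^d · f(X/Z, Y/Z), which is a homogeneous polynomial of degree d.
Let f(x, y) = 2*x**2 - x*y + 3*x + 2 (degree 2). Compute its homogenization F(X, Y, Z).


F(X, Y, Z) = 2*X**2 - X*Y + 3*X*Z + 2*Z**2

deg(f) = 2.
Substitute x = X/Z, y = Y/Z into f, then multiply by Z^2.
  monomial 2·x^2·y^0 ↦ 2·X^2·Y^0·Z^0.
  monomial -1·x^1·y^1 ↦ -1·X^1·Y^1·Z^0.
  monomial 3·x^1·y^0 ↦ 3·X^1·Y^0·Z^1.
  monomial 2·x^0·y^0 ↦ 2·X^0·Y^0·Z^2.
Collecting: F(X, Y, Z) = 2*X**2 - X*Y + 3*X*Z + 2*Z**2.


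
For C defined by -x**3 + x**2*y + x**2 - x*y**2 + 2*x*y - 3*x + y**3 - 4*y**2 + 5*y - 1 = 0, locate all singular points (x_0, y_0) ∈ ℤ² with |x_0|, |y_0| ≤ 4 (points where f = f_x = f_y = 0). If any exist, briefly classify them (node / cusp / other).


Singular points: {(1, 2)}; classification: cusp.

Compute partial derivatives:
  f_x = -3*x**2 + 2*x*y + 2*x - y**2 + 2*y - 3.
  f_y = x**2 - 2*x*y + 2*x + 3*y**2 - 8*y + 5.
Scan x_0 ∈ {−4, ..., 4}. For each x_0, f_y(x_0, y) is a polynomial in y; find its integer roots y ∈ {−4, ..., 4}, then test f_x and f at those candidates.
  x = -4: f_y(-4, y) = 3*y**2 + 13; no integer root y with |y| ≤ 4.
  x = -3: f_y(-3, y) = 3*y**2 - 2*y + 8; no integer root y with |y| ≤ 4.
  x = -2: f_y(-2, y) = 3*y**2 - 4*y + 5; no integer root y with |y| ≤ 4.
  x = -1: f_y(-1, y) = 3*y**2 - 6*y + 4; no integer root y with |y| ≤ 4.
  x = 0: f_y(0, y) = 3*y**2 - 8*y + 5; vanishes at y ∈ {1}. (0, 1): f_x = -2 ≠ 0.
  x = 1: f_y(1, y) = 3*y**2 - 10*y + 8; vanishes at y ∈ {2}. (1, 2): f_x = 0, f = 0 — SINGULAR.
  x = 2: f_y(2, y) = 3*y**2 - 12*y + 13; no integer root y with |y| ≤ 4.
  x = 3: f_y(3, y) = 3*y**2 - 14*y + 20; no integer root y with |y| ≤ 4.
  x = 4: f_y(4, y) = 3*y**2 - 16*y + 29; no integer root y with |y| ≤ 4.
Only singular point on the grid: (1, 2).
Classify: substitute x = 1 + u, y = 2 + v and expand: f = -u**3 + u**2*v - u*v**2 + v**3 + v**2.
No constant or linear terms (consistent with a singular point). Quadratic part: v**2. Cubic part: -u**3 + u**2*v - u*v**2 + v**3.
The quadratic part v**2 is a perfect square, so there is a single (double) tangent line v = 0, i.e. y = 2. Restricting the cubic part to that line (v = 0) leaves -u**3 ≠ 0, so f is not divisible by v and the branch is v² ≈ u**3 to lowest order — this is a cusp.
Classification: cusp.
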